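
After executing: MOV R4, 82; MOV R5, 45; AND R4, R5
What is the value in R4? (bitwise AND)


Register state trace:
  MOV R4, 82  → R4 = 82 (0b01010010)
  MOV R5, 45  → R5 = 45 (0b00101101)
  AND R4, R5  → R4 = 82 AND 45 = 0 (0b00000000)
Final: R4 = 0

0


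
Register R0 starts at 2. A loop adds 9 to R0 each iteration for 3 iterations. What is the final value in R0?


Starting value: R0 = 2
  Iter 1: R0 = 2 + 9 = 11
  Iter 2: R0 = 11 + 9 = 20
  Iter 3: R0 = 20 + 9 = 29
Final: R0 = 29

29


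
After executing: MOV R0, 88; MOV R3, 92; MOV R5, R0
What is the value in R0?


Register state trace:
  MOV R0, 88  → R0 = 88
  MOV R3, 92  → R3 = 92
  MOV R5, R0  → R5 = 88
Final: R0 = 88

88


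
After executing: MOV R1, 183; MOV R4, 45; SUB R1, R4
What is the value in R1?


Register state trace:
  MOV R1, 183  → R1 = 183
  MOV R4, 45  → R4 = 45
  SUB R1, R4  → R1 = 183 - 45 = 138
Final: R1 = 138

138


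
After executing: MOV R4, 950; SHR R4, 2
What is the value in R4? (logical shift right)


Register state trace:
  MOV R4, 950  → R4 = 950
  SHR R4, 2  → R4 = 950 >> 2 = 950 // 2^2 = 237
Final: R4 = 237

237


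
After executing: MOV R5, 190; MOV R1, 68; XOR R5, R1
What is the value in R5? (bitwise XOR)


Register state trace:
  MOV R5, 190  → R5 = 190 (0b10111110)
  MOV R1, 68  → R1 = 68 (0b01000100)
  XOR R5, R1  → R5 = 190 XOR 68 = 250 (0b11111010)
Final: R5 = 250

250


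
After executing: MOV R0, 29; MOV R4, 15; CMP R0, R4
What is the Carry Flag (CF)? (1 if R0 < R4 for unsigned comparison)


Register state trace:
  MOV R0, 29  → R0 = 29
  MOV R4, 15  → R4 = 15
  CMP R0, R4  → unsigned 29 - 15: no borrow
  29 >= 15, so CF = 0
CF = 0

0


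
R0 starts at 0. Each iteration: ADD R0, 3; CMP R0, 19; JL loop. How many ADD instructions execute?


Loop trace (R0 starts at 0, target 19, step 3):
  ADD #1: R0 = 0 + 3 = 3  → 3 < 19, loop
  ADD #2: R0 = 3 + 3 = 6  → 6 < 19, loop
  ADD #3: R0 = 6 + 3 = 9  → 9 < 19, loop
  ADD #4: R0 = 9 + 3 = 12  → 12 < 19, loop
  ADD #5: R0 = 12 + 3 = 15  → 15 < 19, loop
  ADD #6: R0 = 15 + 3 = 18  → 18 < 19, loop
  ADD #7: R0 = 18 + 3 = 21  → 21 >= 19, exit
Total ADD instructions: 7

7


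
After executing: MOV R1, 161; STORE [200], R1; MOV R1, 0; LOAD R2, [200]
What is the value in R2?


Register and memory trace:
  MOV R1, 161  → R1 = 161
  STORE [200], R1  → mem[200] = 161
  MOV R1, 0  → R1 = 0
  LOAD R2, [200]  → R2 = mem[200] = 161
Final: R2 = 161

161


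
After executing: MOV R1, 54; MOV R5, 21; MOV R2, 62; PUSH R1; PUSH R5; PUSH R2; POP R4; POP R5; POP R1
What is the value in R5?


Stack trace (top is rightmost):
  MOV R1, 54  → R1 = 54
  MOV R5, 21  → R5 = 21
  MOV R2, 62  → R2 = 62
  PUSH R1  → stack: [54]
  PUSH R5  → stack: [54, 21]
  PUSH R2  → stack: [54, 21, 62]
  POP R4  → R4 = 62, stack: [54, 21]
  POP R5  → R5 = 21, stack: [54]
  POP R1  → R1 = 54, stack: []
Final: R5 = 21

21


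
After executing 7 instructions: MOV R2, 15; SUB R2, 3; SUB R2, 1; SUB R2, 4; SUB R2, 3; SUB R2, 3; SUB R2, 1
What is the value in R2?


Register state trace:
  MOV R2, 15  → R2 = 15
  SUB R2, 3  → R2 = 15 - 3 = 12
  SUB R2, 1  → R2 = 12 - 1 = 11
  SUB R2, 4  → R2 = 11 - 4 = 7
  SUB R2, 3  → R2 = 7 - 3 = 4
  SUB R2, 3  → R2 = 4 - 3 = 1
  SUB R2, 1  → R2 = 1 - 1 = 0
Final: R2 = 0

0


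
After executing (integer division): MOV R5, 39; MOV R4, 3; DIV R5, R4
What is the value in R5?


Register state trace:
  MOV R5, 39  → R5 = 39
  MOV R4, 3  → R4 = 3
  DIV R5, R4  → R5 = 39 // 3 = 13
Final: R5 = 13

13


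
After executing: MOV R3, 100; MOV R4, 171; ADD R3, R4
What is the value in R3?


Register state trace:
  MOV R3, 100  → R3 = 100
  MOV R4, 171  → R4 = 171
  ADD R3, R4  → R3 = 100 + 171 = 271
Final: R3 = 271

271


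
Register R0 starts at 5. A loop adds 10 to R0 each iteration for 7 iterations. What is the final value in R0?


Starting value: R0 = 5
  Iter 1: R0 = 5 + 10 = 15
  Iter 2: R0 = 15 + 10 = 25
  Iter 3: R0 = 25 + 10 = 35
  Iter 4: R0 = 35 + 10 = 45
  Iter 5: R0 = 45 + 10 = 55
  Iter 6: R0 = 55 + 10 = 65
  Iter 7: R0 = 65 + 10 = 75
Final: R0 = 75

75


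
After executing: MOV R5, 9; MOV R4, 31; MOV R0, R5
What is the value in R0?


Register state trace:
  MOV R5, 9  → R5 = 9
  MOV R4, 31  → R4 = 31
  MOV R0, R5  → R0 = 9
Final: R0 = 9

9


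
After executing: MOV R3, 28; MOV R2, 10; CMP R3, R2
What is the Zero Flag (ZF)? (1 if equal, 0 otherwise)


Register state trace:
  MOV R3, 28  → R3 = 28
  MOV R2, 10  → R2 = 10
  CMP R3, R2  → computes 28 - 10 = 18
  Result is nonzero, so values are not equal
ZF = 0

0


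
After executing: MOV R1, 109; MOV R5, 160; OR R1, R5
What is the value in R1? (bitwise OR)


Register state trace:
  MOV R1, 109  → R1 = 109 (0b01101101)
  MOV R5, 160  → R5 = 160 (0b10100000)
  OR R1, R5   → R1 = 109 OR 160 = 237 (0b11101101)
Final: R1 = 237

237


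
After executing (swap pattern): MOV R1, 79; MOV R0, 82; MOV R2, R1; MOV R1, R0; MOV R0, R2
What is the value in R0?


Register state trace (swap pattern):
  MOV R1, 79  → R1 = 79
  MOV R0, 82  → R0 = 82
  MOV R2, R1  → R2 = 79  (save R1)
  MOV R1, R0  → R1 = 82  (R1 gets R0's value)
  MOV R0, R2  → R0 = 79  (R0 gets saved value)
Final: R0 = 79

79


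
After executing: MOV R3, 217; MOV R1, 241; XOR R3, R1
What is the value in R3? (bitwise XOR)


Register state trace:
  MOV R3, 217  → R3 = 217 (0b11011001)
  MOV R1, 241  → R1 = 241 (0b11110001)
  XOR R3, R1  → R3 = 217 XOR 241 = 40 (0b00101000)
Final: R3 = 40

40


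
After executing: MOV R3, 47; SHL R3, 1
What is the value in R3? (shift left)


Register state trace:
  MOV R3, 47  → R3 = 47
  SHL R3, 1  → R3 = 47 << 1 = 47 * 2^1 = 94
Final: R3 = 94

94


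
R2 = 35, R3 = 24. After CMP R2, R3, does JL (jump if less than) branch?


Trace:
  R2 = 35, R3 = 24
  CMP R2, R3  → compares 35 vs 24
  JL checks: is 35 less than 24?
  35 > 24, so condition is false
Branch taken: No

No


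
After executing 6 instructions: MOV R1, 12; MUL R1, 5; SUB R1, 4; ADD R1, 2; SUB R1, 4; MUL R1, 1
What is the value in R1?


Register state trace:
  MOV R1, 12  → R1 = 12
  MUL R1, 5  → R1 = 12 * 5 = 60
  SUB R1, 4  → R1 = 60 - 4 = 56
  ADD R1, 2  → R1 = 56 + 2 = 58
  SUB R1, 4  → R1 = 58 - 4 = 54
  MUL R1, 1  → R1 = 54 * 1 = 54
Final: R1 = 54

54


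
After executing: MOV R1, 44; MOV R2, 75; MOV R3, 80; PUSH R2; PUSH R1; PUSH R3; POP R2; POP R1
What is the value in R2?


Stack trace (top is rightmost):
  MOV R1, 44  → R1 = 44
  MOV R2, 75  → R2 = 75
  MOV R3, 80  → R3 = 80
  PUSH R2  → stack: [75]
  PUSH R1  → stack: [75, 44]
  PUSH R3  → stack: [75, 44, 80]
  POP R2  → R2 = 80, stack: [75, 44]
  POP R1  → R1 = 44, stack: [75]
Final: R2 = 80

80


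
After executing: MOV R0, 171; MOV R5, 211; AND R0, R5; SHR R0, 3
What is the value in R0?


Register state trace:
  MOV R0, 171  → R0 = 171 (0b10101011)
  MOV R5, 211  → R5 = 211 (0b11010011)
  AND R0, R5  → R0 = 171 AND 211 = 131 (0b10000011)
  SHR R0, 3  → R0 = 131 >> 3 = 16
Final: R0 = 16

16


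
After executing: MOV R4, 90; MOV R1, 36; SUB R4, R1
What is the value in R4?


Register state trace:
  MOV R4, 90  → R4 = 90
  MOV R1, 36  → R1 = 36
  SUB R4, R1  → R4 = 90 - 36 = 54
Final: R4 = 54

54


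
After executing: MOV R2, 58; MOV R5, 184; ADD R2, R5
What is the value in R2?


Register state trace:
  MOV R2, 58  → R2 = 58
  MOV R5, 184  → R5 = 184
  ADD R2, R5  → R2 = 58 + 184 = 242
Final: R2 = 242

242


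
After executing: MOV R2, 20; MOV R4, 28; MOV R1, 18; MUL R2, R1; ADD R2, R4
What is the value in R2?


Register state trace:
  MOV R2, 20  → R2 = 20
  MOV R4, 28  → R4 = 28
  MOV R1, 18  → R1 = 18
  MUL R2, R1  → R2 = 20 * 18 = 360
  ADD R2, R4  → R2 = 360 + 28 = 388
Final: R2 = 388

388


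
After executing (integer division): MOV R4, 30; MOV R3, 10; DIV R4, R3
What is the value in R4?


Register state trace:
  MOV R4, 30  → R4 = 30
  MOV R3, 10  → R3 = 10
  DIV R4, R3  → R4 = 30 // 10 = 3
Final: R4 = 3

3


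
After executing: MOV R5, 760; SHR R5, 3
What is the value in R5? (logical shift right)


Register state trace:
  MOV R5, 760  → R5 = 760
  SHR R5, 3  → R5 = 760 >> 3 = 760 // 2^3 = 95
Final: R5 = 95

95


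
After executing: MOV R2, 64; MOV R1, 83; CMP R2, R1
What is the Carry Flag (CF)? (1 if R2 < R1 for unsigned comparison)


Register state trace:
  MOV R2, 64  → R2 = 64
  MOV R1, 83  → R1 = 83
  CMP R2, R1  → unsigned 64 - 83: borrow occurs
  64 < 83, so CF = 1
CF = 1

1


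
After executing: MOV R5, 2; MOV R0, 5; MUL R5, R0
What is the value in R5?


Register state trace:
  MOV R5, 2  → R5 = 2
  MOV R0, 5  → R0 = 5
  MUL R5, R0  → R5 = 2 * 5 = 10
Final: R5 = 10

10


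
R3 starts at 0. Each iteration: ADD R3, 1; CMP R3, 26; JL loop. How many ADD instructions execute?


Loop trace (R3 starts at 0, target 26, step 1):
  ADD #1: R3 = 0 + 1 = 1  → 1 < 26, loop
  ADD #2: R3 = 1 + 1 = 2  → 2 < 26, loop
  ADD #3: R3 = 2 + 1 = 3  → 3 < 26, loop
  ADD #4: R3 = 3 + 1 = 4  → 4 < 26, loop
  ADD #5: R3 = 4 + 1 = 5  → 5 < 26, loop
  ADD #6: R3 = 5 + 1 = 6  → 6 < 26, loop
  ADD #7: R3 = 6 + 1 = 7  → 7 < 26, loop
  ADD #8: R3 = 7 + 1 = 8  → 8 < 26, loop
  ADD #9: R3 = 8 + 1 = 9  → 9 < 26, loop
  ADD #10: R3 = 9 + 1 = 10  → 10 < 26, loop
  ADD #11: R3 = 10 + 1 = 11  → 11 < 26, loop
  ADD #12: R3 = 11 + 1 = 12  → 12 < 26, loop
  ADD #13: R3 = 12 + 1 = 13  → 13 < 26, loop
  ADD #14: R3 = 13 + 1 = 14  → 14 < 26, loop
  ADD #15: R3 = 14 + 1 = 15  → 15 < 26, loop
  ADD #16: R3 = 15 + 1 = 16  → 16 < 26, loop
  ADD #17: R3 = 16 + 1 = 17  → 17 < 26, loop
  ADD #18: R3 = 17 + 1 = 18  → 18 < 26, loop
  ADD #19: R3 = 18 + 1 = 19  → 19 < 26, loop
  ADD #20: R3 = 19 + 1 = 20  → 20 < 26, loop
  ADD #21: R3 = 20 + 1 = 21  → 21 < 26, loop
  ADD #22: R3 = 21 + 1 = 22  → 22 < 26, loop
  ADD #23: R3 = 22 + 1 = 23  → 23 < 26, loop
  ADD #24: R3 = 23 + 1 = 24  → 24 < 26, loop
  ADD #25: R3 = 24 + 1 = 25  → 25 < 26, loop
  ADD #26: R3 = 25 + 1 = 26  → 26 >= 26, exit
Total ADD instructions: 26

26


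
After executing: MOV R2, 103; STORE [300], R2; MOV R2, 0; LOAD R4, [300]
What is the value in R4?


Register and memory trace:
  MOV R2, 103  → R2 = 103
  STORE [300], R2  → mem[300] = 103
  MOV R2, 0  → R2 = 0
  LOAD R4, [300]  → R4 = mem[300] = 103
Final: R4 = 103

103


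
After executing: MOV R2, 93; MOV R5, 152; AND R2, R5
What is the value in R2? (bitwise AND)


Register state trace:
  MOV R2, 93  → R2 = 93 (0b01011101)
  MOV R5, 152  → R5 = 152 (0b10011000)
  AND R2, R5  → R2 = 93 AND 152 = 24 (0b00011000)
Final: R2 = 24

24


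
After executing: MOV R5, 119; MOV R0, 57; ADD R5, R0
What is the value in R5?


Register state trace:
  MOV R5, 119  → R5 = 119
  MOV R0, 57  → R0 = 57
  ADD R5, R0  → R5 = 119 + 57 = 176
Final: R5 = 176

176


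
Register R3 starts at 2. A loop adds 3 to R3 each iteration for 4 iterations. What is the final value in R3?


Starting value: R3 = 2
  Iter 1: R3 = 2 + 3 = 5
  Iter 2: R3 = 5 + 3 = 8
  Iter 3: R3 = 8 + 3 = 11
  Iter 4: R3 = 11 + 3 = 14
Final: R3 = 14

14


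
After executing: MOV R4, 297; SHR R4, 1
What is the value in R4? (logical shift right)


Register state trace:
  MOV R4, 297  → R4 = 297
  SHR R4, 1  → R4 = 297 >> 1 = 297 // 2^1 = 148
Final: R4 = 148

148


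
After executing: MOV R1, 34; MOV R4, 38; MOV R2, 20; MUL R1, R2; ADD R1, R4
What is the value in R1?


Register state trace:
  MOV R1, 34  → R1 = 34
  MOV R4, 38  → R4 = 38
  MOV R2, 20  → R2 = 20
  MUL R1, R2  → R1 = 34 * 20 = 680
  ADD R1, R4  → R1 = 680 + 38 = 718
Final: R1 = 718

718


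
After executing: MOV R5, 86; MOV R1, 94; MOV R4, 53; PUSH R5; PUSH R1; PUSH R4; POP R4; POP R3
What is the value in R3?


Stack trace (top is rightmost):
  MOV R5, 86  → R5 = 86
  MOV R1, 94  → R1 = 94
  MOV R4, 53  → R4 = 53
  PUSH R5  → stack: [86]
  PUSH R1  → stack: [86, 94]
  PUSH R4  → stack: [86, 94, 53]
  POP R4  → R4 = 53, stack: [86, 94]
  POP R3  → R3 = 94, stack: [86]
Final: R3 = 94

94


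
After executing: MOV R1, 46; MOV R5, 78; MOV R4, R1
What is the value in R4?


Register state trace:
  MOV R1, 46  → R1 = 46
  MOV R5, 78  → R5 = 78
  MOV R4, R1  → R4 = 46
Final: R4 = 46

46


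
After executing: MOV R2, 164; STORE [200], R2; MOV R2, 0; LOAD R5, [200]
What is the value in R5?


Register and memory trace:
  MOV R2, 164  → R2 = 164
  STORE [200], R2  → mem[200] = 164
  MOV R2, 0  → R2 = 0
  LOAD R5, [200]  → R5 = mem[200] = 164
Final: R5 = 164

164


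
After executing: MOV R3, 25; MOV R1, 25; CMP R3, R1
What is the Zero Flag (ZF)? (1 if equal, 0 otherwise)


Register state trace:
  MOV R3, 25  → R3 = 25
  MOV R1, 25  → R1 = 25
  CMP R3, R1  → computes 25 - 25 = 0
  Result is zero, so values are equal
ZF = 1

1


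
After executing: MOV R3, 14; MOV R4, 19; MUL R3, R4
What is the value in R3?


Register state trace:
  MOV R3, 14  → R3 = 14
  MOV R4, 19  → R4 = 19
  MUL R3, R4  → R3 = 14 * 19 = 266
Final: R3 = 266

266


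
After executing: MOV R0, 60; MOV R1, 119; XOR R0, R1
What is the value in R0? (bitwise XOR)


Register state trace:
  MOV R0, 60  → R0 = 60 (0b00111100)
  MOV R1, 119  → R1 = 119 (0b01110111)
  XOR R0, R1  → R0 = 60 XOR 119 = 75 (0b01001011)
Final: R0 = 75

75


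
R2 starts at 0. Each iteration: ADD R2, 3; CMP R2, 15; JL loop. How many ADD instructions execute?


Loop trace (R2 starts at 0, target 15, step 3):
  ADD #1: R2 = 0 + 3 = 3  → 3 < 15, loop
  ADD #2: R2 = 3 + 3 = 6  → 6 < 15, loop
  ADD #3: R2 = 6 + 3 = 9  → 9 < 15, loop
  ADD #4: R2 = 9 + 3 = 12  → 12 < 15, loop
  ADD #5: R2 = 12 + 3 = 15  → 15 >= 15, exit
Total ADD instructions: 5

5


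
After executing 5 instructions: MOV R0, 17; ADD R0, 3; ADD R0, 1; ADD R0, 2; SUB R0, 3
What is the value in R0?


Register state trace:
  MOV R0, 17  → R0 = 17
  ADD R0, 3  → R0 = 17 + 3 = 20
  ADD R0, 1  → R0 = 20 + 1 = 21
  ADD R0, 2  → R0 = 21 + 2 = 23
  SUB R0, 3  → R0 = 23 - 3 = 20
Final: R0 = 20

20


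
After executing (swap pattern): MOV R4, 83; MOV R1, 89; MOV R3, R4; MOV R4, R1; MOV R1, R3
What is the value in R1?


Register state trace (swap pattern):
  MOV R4, 83  → R4 = 83
  MOV R1, 89  → R1 = 89
  MOV R3, R4  → R3 = 83  (save R4)
  MOV R4, R1  → R4 = 89  (R4 gets R1's value)
  MOV R1, R3  → R1 = 83  (R1 gets saved value)
Final: R1 = 83

83


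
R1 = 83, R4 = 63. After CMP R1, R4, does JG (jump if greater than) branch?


Trace:
  R1 = 83, R4 = 63
  CMP R1, R4  → compares 83 vs 63
  JG checks: is 83 greater than 63?
  83 > 63, so condition is true
Branch taken: Yes

Yes


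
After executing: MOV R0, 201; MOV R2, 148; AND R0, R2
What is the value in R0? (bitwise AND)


Register state trace:
  MOV R0, 201  → R0 = 201 (0b11001001)
  MOV R2, 148  → R2 = 148 (0b10010100)
  AND R0, R2  → R0 = 201 AND 148 = 128 (0b10000000)
Final: R0 = 128

128


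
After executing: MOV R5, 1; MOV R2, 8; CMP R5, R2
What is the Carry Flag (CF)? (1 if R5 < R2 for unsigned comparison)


Register state trace:
  MOV R5, 1  → R5 = 1
  MOV R2, 8  → R2 = 8
  CMP R5, R2  → unsigned 1 - 8: borrow occurs
  1 < 8, so CF = 1
CF = 1

1


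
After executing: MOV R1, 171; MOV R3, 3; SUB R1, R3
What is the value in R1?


Register state trace:
  MOV R1, 171  → R1 = 171
  MOV R3, 3  → R3 = 3
  SUB R1, R3  → R1 = 171 - 3 = 168
Final: R1 = 168

168


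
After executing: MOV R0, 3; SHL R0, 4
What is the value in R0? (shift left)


Register state trace:
  MOV R0, 3  → R0 = 3
  SHL R0, 4  → R0 = 3 << 4 = 3 * 2^4 = 48
Final: R0 = 48

48


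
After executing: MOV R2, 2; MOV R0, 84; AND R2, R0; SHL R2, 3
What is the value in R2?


Register state trace:
  MOV R2, 2  → R2 = 2 (0b00000010)
  MOV R0, 84  → R0 = 84 (0b01010100)
  AND R2, R0  → R2 = 2 AND 84 = 0 (0b00000000)
  SHL R2, 3  → R2 = 0 << 3 = 0
Final: R2 = 0

0


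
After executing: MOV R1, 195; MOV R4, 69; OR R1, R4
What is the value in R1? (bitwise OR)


Register state trace:
  MOV R1, 195  → R1 = 195 (0b11000011)
  MOV R4, 69  → R4 = 69 (0b01000101)
  OR R1, R4   → R1 = 195 OR 69 = 199 (0b11000111)
Final: R1 = 199

199


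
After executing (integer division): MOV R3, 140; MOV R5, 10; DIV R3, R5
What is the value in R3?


Register state trace:
  MOV R3, 140  → R3 = 140
  MOV R5, 10  → R5 = 10
  DIV R3, R5  → R3 = 140 // 10 = 14
Final: R3 = 14

14


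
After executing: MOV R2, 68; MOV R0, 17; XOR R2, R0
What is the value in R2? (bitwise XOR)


Register state trace:
  MOV R2, 68  → R2 = 68 (0b01000100)
  MOV R0, 17  → R0 = 17 (0b00010001)
  XOR R2, R0  → R2 = 68 XOR 17 = 85 (0b01010101)
Final: R2 = 85

85


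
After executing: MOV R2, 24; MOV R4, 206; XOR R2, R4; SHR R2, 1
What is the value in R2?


Register state trace:
  MOV R2, 24  → R2 = 24 (0b00011000)
  MOV R4, 206  → R4 = 206 (0b11001110)
  XOR R2, R4  → R2 = 24 XOR 206 = 214 (0b11010110)
  SHR R2, 1  → R2 = 214 >> 1 = 107
Final: R2 = 107

107


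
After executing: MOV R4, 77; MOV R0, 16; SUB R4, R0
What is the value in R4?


Register state trace:
  MOV R4, 77  → R4 = 77
  MOV R0, 16  → R0 = 16
  SUB R4, R0  → R4 = 77 - 16 = 61
Final: R4 = 61

61


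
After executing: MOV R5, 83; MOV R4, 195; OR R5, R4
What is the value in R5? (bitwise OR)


Register state trace:
  MOV R5, 83  → R5 = 83 (0b01010011)
  MOV R4, 195  → R4 = 195 (0b11000011)
  OR R5, R4   → R5 = 83 OR 195 = 211 (0b11010011)
Final: R5 = 211

211


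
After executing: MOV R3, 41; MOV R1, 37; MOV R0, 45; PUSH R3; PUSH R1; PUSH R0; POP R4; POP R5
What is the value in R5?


Stack trace (top is rightmost):
  MOV R3, 41  → R3 = 41
  MOV R1, 37  → R1 = 37
  MOV R0, 45  → R0 = 45
  PUSH R3  → stack: [41]
  PUSH R1  → stack: [41, 37]
  PUSH R0  → stack: [41, 37, 45]
  POP R4  → R4 = 45, stack: [41, 37]
  POP R5  → R5 = 37, stack: [41]
Final: R5 = 37

37


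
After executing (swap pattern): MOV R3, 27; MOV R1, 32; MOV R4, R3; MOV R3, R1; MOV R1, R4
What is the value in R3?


Register state trace (swap pattern):
  MOV R3, 27  → R3 = 27
  MOV R1, 32  → R1 = 32
  MOV R4, R3  → R4 = 27  (save R3)
  MOV R3, R1  → R3 = 32  (R3 gets R1's value)
  MOV R1, R4  → R1 = 27  (R1 gets saved value)
Final: R3 = 32

32


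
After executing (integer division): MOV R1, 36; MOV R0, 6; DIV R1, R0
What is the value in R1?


Register state trace:
  MOV R1, 36  → R1 = 36
  MOV R0, 6  → R0 = 6
  DIV R1, R0  → R1 = 36 // 6 = 6
Final: R1 = 6

6


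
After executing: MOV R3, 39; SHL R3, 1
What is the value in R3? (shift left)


Register state trace:
  MOV R3, 39  → R3 = 39
  SHL R3, 1  → R3 = 39 << 1 = 39 * 2^1 = 78
Final: R3 = 78

78


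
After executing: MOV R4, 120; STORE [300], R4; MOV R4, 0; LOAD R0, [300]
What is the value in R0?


Register and memory trace:
  MOV R4, 120  → R4 = 120
  STORE [300], R4  → mem[300] = 120
  MOV R4, 0  → R4 = 0
  LOAD R0, [300]  → R0 = mem[300] = 120
Final: R0 = 120

120


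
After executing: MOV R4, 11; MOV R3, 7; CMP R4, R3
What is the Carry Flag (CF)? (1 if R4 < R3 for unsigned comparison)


Register state trace:
  MOV R4, 11  → R4 = 11
  MOV R3, 7  → R3 = 7
  CMP R4, R3  → unsigned 11 - 7: no borrow
  11 >= 7, so CF = 0
CF = 0

0


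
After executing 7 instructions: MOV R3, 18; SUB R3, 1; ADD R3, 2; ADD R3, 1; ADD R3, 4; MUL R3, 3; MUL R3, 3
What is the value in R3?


Register state trace:
  MOV R3, 18  → R3 = 18
  SUB R3, 1  → R3 = 18 - 1 = 17
  ADD R3, 2  → R3 = 17 + 2 = 19
  ADD R3, 1  → R3 = 19 + 1 = 20
  ADD R3, 4  → R3 = 20 + 4 = 24
  MUL R3, 3  → R3 = 24 * 3 = 72
  MUL R3, 3  → R3 = 72 * 3 = 216
Final: R3 = 216

216


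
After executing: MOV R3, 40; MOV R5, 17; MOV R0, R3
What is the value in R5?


Register state trace:
  MOV R3, 40  → R3 = 40
  MOV R5, 17  → R5 = 17
  MOV R0, R3  → R0 = 40
Final: R5 = 17

17


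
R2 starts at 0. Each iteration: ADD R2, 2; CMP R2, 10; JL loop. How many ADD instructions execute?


Loop trace (R2 starts at 0, target 10, step 2):
  ADD #1: R2 = 0 + 2 = 2  → 2 < 10, loop
  ADD #2: R2 = 2 + 2 = 4  → 4 < 10, loop
  ADD #3: R2 = 4 + 2 = 6  → 6 < 10, loop
  ADD #4: R2 = 6 + 2 = 8  → 8 < 10, loop
  ADD #5: R2 = 8 + 2 = 10  → 10 >= 10, exit
Total ADD instructions: 5

5


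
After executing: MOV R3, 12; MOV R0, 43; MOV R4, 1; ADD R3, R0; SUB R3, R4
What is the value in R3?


Register state trace:
  MOV R3, 12  → R3 = 12
  MOV R0, 43  → R0 = 43
  MOV R4, 1  → R4 = 1
  ADD R3, R0  → R3 = 12 + 43 = 55
  SUB R3, R4  → R3 = 55 - 1 = 54
Final: R3 = 54

54


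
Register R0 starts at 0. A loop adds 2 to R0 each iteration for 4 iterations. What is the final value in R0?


Starting value: R0 = 0
  Iter 1: R0 = 0 + 2 = 2
  Iter 2: R0 = 2 + 2 = 4
  Iter 3: R0 = 4 + 2 = 6
  Iter 4: R0 = 6 + 2 = 8
Final: R0 = 8

8


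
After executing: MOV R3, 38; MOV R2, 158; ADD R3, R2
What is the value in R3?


Register state trace:
  MOV R3, 38  → R3 = 38
  MOV R2, 158  → R2 = 158
  ADD R3, R2  → R3 = 38 + 158 = 196
Final: R3 = 196

196


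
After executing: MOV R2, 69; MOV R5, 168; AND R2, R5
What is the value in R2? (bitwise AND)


Register state trace:
  MOV R2, 69  → R2 = 69 (0b01000101)
  MOV R5, 168  → R5 = 168 (0b10101000)
  AND R2, R5  → R2 = 69 AND 168 = 0 (0b00000000)
Final: R2 = 0

0


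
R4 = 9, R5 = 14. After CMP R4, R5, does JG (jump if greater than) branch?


Trace:
  R4 = 9, R5 = 14
  CMP R4, R5  → compares 9 vs 14
  JG checks: is 9 greater than 14?
  9 < 14, so condition is false
Branch taken: No

No


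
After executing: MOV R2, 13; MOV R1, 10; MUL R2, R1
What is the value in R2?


Register state trace:
  MOV R2, 13  → R2 = 13
  MOV R1, 10  → R1 = 10
  MUL R2, R1  → R2 = 13 * 10 = 130
Final: R2 = 130

130


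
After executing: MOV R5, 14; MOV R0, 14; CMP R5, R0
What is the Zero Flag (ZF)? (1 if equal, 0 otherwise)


Register state trace:
  MOV R5, 14  → R5 = 14
  MOV R0, 14  → R0 = 14
  CMP R5, R0  → computes 14 - 14 = 0
  Result is zero, so values are equal
ZF = 1

1


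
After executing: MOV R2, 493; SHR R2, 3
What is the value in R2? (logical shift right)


Register state trace:
  MOV R2, 493  → R2 = 493
  SHR R2, 3  → R2 = 493 >> 3 = 493 // 2^3 = 61
Final: R2 = 61

61


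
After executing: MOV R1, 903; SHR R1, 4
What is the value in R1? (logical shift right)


Register state trace:
  MOV R1, 903  → R1 = 903
  SHR R1, 4  → R1 = 903 >> 4 = 903 // 2^4 = 56
Final: R1 = 56

56


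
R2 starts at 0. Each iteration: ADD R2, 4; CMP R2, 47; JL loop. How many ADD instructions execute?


Loop trace (R2 starts at 0, target 47, step 4):
  ADD #1: R2 = 0 + 4 = 4  → 4 < 47, loop
  ADD #2: R2 = 4 + 4 = 8  → 8 < 47, loop
  ADD #3: R2 = 8 + 4 = 12  → 12 < 47, loop
  ADD #4: R2 = 12 + 4 = 16  → 16 < 47, loop
  ADD #5: R2 = 16 + 4 = 20  → 20 < 47, loop
  ADD #6: R2 = 20 + 4 = 24  → 24 < 47, loop
  ADD #7: R2 = 24 + 4 = 28  → 28 < 47, loop
  ADD #8: R2 = 28 + 4 = 32  → 32 < 47, loop
  ADD #9: R2 = 32 + 4 = 36  → 36 < 47, loop
  ADD #10: R2 = 36 + 4 = 40  → 40 < 47, loop
  ADD #11: R2 = 40 + 4 = 44  → 44 < 47, loop
  ADD #12: R2 = 44 + 4 = 48  → 48 >= 47, exit
Total ADD instructions: 12

12


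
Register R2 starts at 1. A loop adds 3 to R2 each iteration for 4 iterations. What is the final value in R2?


Starting value: R2 = 1
  Iter 1: R2 = 1 + 3 = 4
  Iter 2: R2 = 4 + 3 = 7
  Iter 3: R2 = 7 + 3 = 10
  Iter 4: R2 = 10 + 3 = 13
Final: R2 = 13

13


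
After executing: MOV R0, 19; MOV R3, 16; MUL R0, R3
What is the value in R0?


Register state trace:
  MOV R0, 19  → R0 = 19
  MOV R3, 16  → R3 = 16
  MUL R0, R3  → R0 = 19 * 16 = 304
Final: R0 = 304

304


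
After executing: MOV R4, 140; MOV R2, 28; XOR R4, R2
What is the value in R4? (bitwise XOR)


Register state trace:
  MOV R4, 140  → R4 = 140 (0b10001100)
  MOV R2, 28  → R2 = 28 (0b00011100)
  XOR R4, R2  → R4 = 140 XOR 28 = 144 (0b10010000)
Final: R4 = 144

144


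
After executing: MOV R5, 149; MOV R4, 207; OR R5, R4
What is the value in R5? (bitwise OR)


Register state trace:
  MOV R5, 149  → R5 = 149 (0b10010101)
  MOV R4, 207  → R4 = 207 (0b11001111)
  OR R5, R4   → R5 = 149 OR 207 = 223 (0b11011111)
Final: R5 = 223

223


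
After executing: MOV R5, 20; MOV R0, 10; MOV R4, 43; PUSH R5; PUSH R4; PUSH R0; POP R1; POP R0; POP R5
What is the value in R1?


Stack trace (top is rightmost):
  MOV R5, 20  → R5 = 20
  MOV R0, 10  → R0 = 10
  MOV R4, 43  → R4 = 43
  PUSH R5  → stack: [20]
  PUSH R4  → stack: [20, 43]
  PUSH R0  → stack: [20, 43, 10]
  POP R1  → R1 = 10, stack: [20, 43]
  POP R0  → R0 = 43, stack: [20]
  POP R5  → R5 = 20, stack: []
Final: R1 = 10

10


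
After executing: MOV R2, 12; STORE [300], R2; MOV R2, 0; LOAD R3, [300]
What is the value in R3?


Register and memory trace:
  MOV R2, 12  → R2 = 12
  STORE [300], R2  → mem[300] = 12
  MOV R2, 0  → R2 = 0
  LOAD R3, [300]  → R3 = mem[300] = 12
Final: R3 = 12

12


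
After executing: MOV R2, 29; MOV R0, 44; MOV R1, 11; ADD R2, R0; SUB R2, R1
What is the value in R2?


Register state trace:
  MOV R2, 29  → R2 = 29
  MOV R0, 44  → R0 = 44
  MOV R1, 11  → R1 = 11
  ADD R2, R0  → R2 = 29 + 44 = 73
  SUB R2, R1  → R2 = 73 - 11 = 62
Final: R2 = 62

62


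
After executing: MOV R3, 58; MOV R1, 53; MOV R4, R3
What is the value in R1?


Register state trace:
  MOV R3, 58  → R3 = 58
  MOV R1, 53  → R1 = 53
  MOV R4, R3  → R4 = 58
Final: R1 = 53

53


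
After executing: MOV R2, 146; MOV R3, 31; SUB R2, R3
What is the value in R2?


Register state trace:
  MOV R2, 146  → R2 = 146
  MOV R3, 31  → R3 = 31
  SUB R2, R3  → R2 = 146 - 31 = 115
Final: R2 = 115

115


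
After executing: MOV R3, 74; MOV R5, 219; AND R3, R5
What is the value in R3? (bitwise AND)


Register state trace:
  MOV R3, 74  → R3 = 74 (0b01001010)
  MOV R5, 219  → R5 = 219 (0b11011011)
  AND R3, R5  → R3 = 74 AND 219 = 74 (0b01001010)
Final: R3 = 74

74


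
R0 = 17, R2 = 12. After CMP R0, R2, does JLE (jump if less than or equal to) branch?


Trace:
  R0 = 17, R2 = 12
  CMP R0, R2  → compares 17 vs 12
  JLE checks: is 17 less than or equal to 12?
  17 > 12, so condition is false
Branch taken: No

No


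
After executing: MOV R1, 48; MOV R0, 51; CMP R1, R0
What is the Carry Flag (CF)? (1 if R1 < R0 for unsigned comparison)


Register state trace:
  MOV R1, 48  → R1 = 48
  MOV R0, 51  → R0 = 51
  CMP R1, R0  → unsigned 48 - 51: borrow occurs
  48 < 51, so CF = 1
CF = 1

1


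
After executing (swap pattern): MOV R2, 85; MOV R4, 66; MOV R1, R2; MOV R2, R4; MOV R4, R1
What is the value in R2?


Register state trace (swap pattern):
  MOV R2, 85  → R2 = 85
  MOV R4, 66  → R4 = 66
  MOV R1, R2  → R1 = 85  (save R2)
  MOV R2, R4  → R2 = 66  (R2 gets R4's value)
  MOV R4, R1  → R4 = 85  (R4 gets saved value)
Final: R2 = 66

66


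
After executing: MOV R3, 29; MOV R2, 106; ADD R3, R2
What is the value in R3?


Register state trace:
  MOV R3, 29  → R3 = 29
  MOV R2, 106  → R2 = 106
  ADD R3, R2  → R3 = 29 + 106 = 135
Final: R3 = 135

135


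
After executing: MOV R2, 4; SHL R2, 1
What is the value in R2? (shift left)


Register state trace:
  MOV R2, 4  → R2 = 4
  SHL R2, 1  → R2 = 4 << 1 = 4 * 2^1 = 8
Final: R2 = 8

8


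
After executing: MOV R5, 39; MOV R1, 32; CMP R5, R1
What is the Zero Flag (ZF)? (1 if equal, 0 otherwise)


Register state trace:
  MOV R5, 39  → R5 = 39
  MOV R1, 32  → R1 = 32
  CMP R5, R1  → computes 39 - 32 = 7
  Result is nonzero, so values are not equal
ZF = 0

0


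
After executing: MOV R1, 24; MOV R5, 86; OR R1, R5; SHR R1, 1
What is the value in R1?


Register state trace:
  MOV R1, 24  → R1 = 24 (0b00011000)
  MOV R5, 86  → R5 = 86 (0b01010110)
  OR R1, R5  → R1 = 24 OR 86 = 94 (0b01011110)
  SHR R1, 1  → R1 = 94 >> 1 = 47
Final: R1 = 47

47


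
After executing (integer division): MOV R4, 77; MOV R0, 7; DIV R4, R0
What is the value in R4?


Register state trace:
  MOV R4, 77  → R4 = 77
  MOV R0, 7  → R0 = 7
  DIV R4, R0  → R4 = 77 // 7 = 11
Final: R4 = 11

11


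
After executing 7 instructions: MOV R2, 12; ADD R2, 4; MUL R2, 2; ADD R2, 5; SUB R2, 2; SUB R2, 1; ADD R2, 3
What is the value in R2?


Register state trace:
  MOV R2, 12  → R2 = 12
  ADD R2, 4  → R2 = 12 + 4 = 16
  MUL R2, 2  → R2 = 16 * 2 = 32
  ADD R2, 5  → R2 = 32 + 5 = 37
  SUB R2, 2  → R2 = 37 - 2 = 35
  SUB R2, 1  → R2 = 35 - 1 = 34
  ADD R2, 3  → R2 = 34 + 3 = 37
Final: R2 = 37

37


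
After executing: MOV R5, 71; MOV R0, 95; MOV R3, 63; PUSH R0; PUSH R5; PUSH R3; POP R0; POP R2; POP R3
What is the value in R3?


Stack trace (top is rightmost):
  MOV R5, 71  → R5 = 71
  MOV R0, 95  → R0 = 95
  MOV R3, 63  → R3 = 63
  PUSH R0  → stack: [95]
  PUSH R5  → stack: [95, 71]
  PUSH R3  → stack: [95, 71, 63]
  POP R0  → R0 = 63, stack: [95, 71]
  POP R2  → R2 = 71, stack: [95]
  POP R3  → R3 = 95, stack: []
Final: R3 = 95

95


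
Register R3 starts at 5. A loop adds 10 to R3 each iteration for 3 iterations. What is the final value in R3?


Starting value: R3 = 5
  Iter 1: R3 = 5 + 10 = 15
  Iter 2: R3 = 15 + 10 = 25
  Iter 3: R3 = 25 + 10 = 35
Final: R3 = 35

35


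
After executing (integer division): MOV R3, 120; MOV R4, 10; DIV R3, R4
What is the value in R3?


Register state trace:
  MOV R3, 120  → R3 = 120
  MOV R4, 10  → R4 = 10
  DIV R3, R4  → R3 = 120 // 10 = 12
Final: R3 = 12

12


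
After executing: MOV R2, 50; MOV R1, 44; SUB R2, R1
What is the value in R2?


Register state trace:
  MOV R2, 50  → R2 = 50
  MOV R1, 44  → R1 = 44
  SUB R2, R1  → R2 = 50 - 44 = 6
Final: R2 = 6

6


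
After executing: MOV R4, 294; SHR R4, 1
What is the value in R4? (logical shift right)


Register state trace:
  MOV R4, 294  → R4 = 294
  SHR R4, 1  → R4 = 294 >> 1 = 294 // 2^1 = 147
Final: R4 = 147

147


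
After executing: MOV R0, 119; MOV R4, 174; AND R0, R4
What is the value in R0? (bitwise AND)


Register state trace:
  MOV R0, 119  → R0 = 119 (0b01110111)
  MOV R4, 174  → R4 = 174 (0b10101110)
  AND R0, R4  → R0 = 119 AND 174 = 38 (0b00100110)
Final: R0 = 38

38


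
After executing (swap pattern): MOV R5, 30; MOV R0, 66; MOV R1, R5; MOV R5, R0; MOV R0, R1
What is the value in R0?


Register state trace (swap pattern):
  MOV R5, 30  → R5 = 30
  MOV R0, 66  → R0 = 66
  MOV R1, R5  → R1 = 30  (save R5)
  MOV R5, R0  → R5 = 66  (R5 gets R0's value)
  MOV R0, R1  → R0 = 30  (R0 gets saved value)
Final: R0 = 30

30


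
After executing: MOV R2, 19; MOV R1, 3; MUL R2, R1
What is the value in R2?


Register state trace:
  MOV R2, 19  → R2 = 19
  MOV R1, 3  → R1 = 3
  MUL R2, R1  → R2 = 19 * 3 = 57
Final: R2 = 57

57


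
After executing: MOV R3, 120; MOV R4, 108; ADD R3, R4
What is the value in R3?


Register state trace:
  MOV R3, 120  → R3 = 120
  MOV R4, 108  → R4 = 108
  ADD R3, R4  → R3 = 120 + 108 = 228
Final: R3 = 228

228


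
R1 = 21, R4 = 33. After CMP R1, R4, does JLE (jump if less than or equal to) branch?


Trace:
  R1 = 21, R4 = 33
  CMP R1, R4  → compares 21 vs 33
  JLE checks: is 21 less than or equal to 33?
  21 < 33, so condition is true
Branch taken: Yes

Yes


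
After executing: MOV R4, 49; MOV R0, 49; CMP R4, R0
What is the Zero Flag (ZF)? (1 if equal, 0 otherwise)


Register state trace:
  MOV R4, 49  → R4 = 49
  MOV R0, 49  → R0 = 49
  CMP R4, R0  → computes 49 - 49 = 0
  Result is zero, so values are equal
ZF = 1

1


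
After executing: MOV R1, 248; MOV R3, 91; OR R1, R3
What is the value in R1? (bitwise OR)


Register state trace:
  MOV R1, 248  → R1 = 248 (0b11111000)
  MOV R3, 91  → R3 = 91 (0b01011011)
  OR R1, R3   → R1 = 248 OR 91 = 251 (0b11111011)
Final: R1 = 251

251


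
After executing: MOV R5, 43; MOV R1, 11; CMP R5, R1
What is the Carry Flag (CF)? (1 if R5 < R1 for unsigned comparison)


Register state trace:
  MOV R5, 43  → R5 = 43
  MOV R1, 11  → R1 = 11
  CMP R5, R1  → unsigned 43 - 11: no borrow
  43 >= 11, so CF = 0
CF = 0

0


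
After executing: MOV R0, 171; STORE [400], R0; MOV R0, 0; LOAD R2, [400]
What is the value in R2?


Register and memory trace:
  MOV R0, 171  → R0 = 171
  STORE [400], R0  → mem[400] = 171
  MOV R0, 0  → R0 = 0
  LOAD R2, [400]  → R2 = mem[400] = 171
Final: R2 = 171

171


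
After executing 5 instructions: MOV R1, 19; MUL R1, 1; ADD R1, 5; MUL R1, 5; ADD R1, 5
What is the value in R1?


Register state trace:
  MOV R1, 19  → R1 = 19
  MUL R1, 1  → R1 = 19 * 1 = 19
  ADD R1, 5  → R1 = 19 + 5 = 24
  MUL R1, 5  → R1 = 24 * 5 = 120
  ADD R1, 5  → R1 = 120 + 5 = 125
Final: R1 = 125

125


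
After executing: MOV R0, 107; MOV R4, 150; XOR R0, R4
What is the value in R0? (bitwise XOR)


Register state trace:
  MOV R0, 107  → R0 = 107 (0b01101011)
  MOV R4, 150  → R4 = 150 (0b10010110)
  XOR R0, R4  → R0 = 107 XOR 150 = 253 (0b11111101)
Final: R0 = 253

253


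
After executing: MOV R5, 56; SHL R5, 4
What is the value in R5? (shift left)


Register state trace:
  MOV R5, 56  → R5 = 56
  SHL R5, 4  → R5 = 56 << 4 = 56 * 2^4 = 896
Final: R5 = 896

896


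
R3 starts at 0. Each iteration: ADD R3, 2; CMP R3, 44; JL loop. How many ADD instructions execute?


Loop trace (R3 starts at 0, target 44, step 2):
  ADD #1: R3 = 0 + 2 = 2  → 2 < 44, loop
  ADD #2: R3 = 2 + 2 = 4  → 4 < 44, loop
  ADD #3: R3 = 4 + 2 = 6  → 6 < 44, loop
  ADD #4: R3 = 6 + 2 = 8  → 8 < 44, loop
  ADD #5: R3 = 8 + 2 = 10  → 10 < 44, loop
  ADD #6: R3 = 10 + 2 = 12  → 12 < 44, loop
  ADD #7: R3 = 12 + 2 = 14  → 14 < 44, loop
  ADD #8: R3 = 14 + 2 = 16  → 16 < 44, loop
  ADD #9: R3 = 16 + 2 = 18  → 18 < 44, loop
  ADD #10: R3 = 18 + 2 = 20  → 20 < 44, loop
  ADD #11: R3 = 20 + 2 = 22  → 22 < 44, loop
  ADD #12: R3 = 22 + 2 = 24  → 24 < 44, loop
  ADD #13: R3 = 24 + 2 = 26  → 26 < 44, loop
  ADD #14: R3 = 26 + 2 = 28  → 28 < 44, loop
  ADD #15: R3 = 28 + 2 = 30  → 30 < 44, loop
  ADD #16: R3 = 30 + 2 = 32  → 32 < 44, loop
  ADD #17: R3 = 32 + 2 = 34  → 34 < 44, loop
  ADD #18: R3 = 34 + 2 = 36  → 36 < 44, loop
  ADD #19: R3 = 36 + 2 = 38  → 38 < 44, loop
  ADD #20: R3 = 38 + 2 = 40  → 40 < 44, loop
  ADD #21: R3 = 40 + 2 = 42  → 42 < 44, loop
  ADD #22: R3 = 42 + 2 = 44  → 44 >= 44, exit
Total ADD instructions: 22

22


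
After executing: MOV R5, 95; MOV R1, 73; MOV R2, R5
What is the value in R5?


Register state trace:
  MOV R5, 95  → R5 = 95
  MOV R1, 73  → R1 = 73
  MOV R2, R5  → R2 = 95
Final: R5 = 95

95


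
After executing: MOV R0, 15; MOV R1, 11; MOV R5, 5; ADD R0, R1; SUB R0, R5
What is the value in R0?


Register state trace:
  MOV R0, 15  → R0 = 15
  MOV R1, 11  → R1 = 11
  MOV R5, 5  → R5 = 5
  ADD R0, R1  → R0 = 15 + 11 = 26
  SUB R0, R5  → R0 = 26 - 5 = 21
Final: R0 = 21

21


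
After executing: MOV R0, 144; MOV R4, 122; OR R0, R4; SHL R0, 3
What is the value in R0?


Register state trace:
  MOV R0, 144  → R0 = 144 (0b10010000)
  MOV R4, 122  → R4 = 122 (0b01111010)
  OR R0, R4  → R0 = 144 OR 122 = 250 (0b11111010)
  SHL R0, 3  → R0 = 250 << 3 = 2000
Final: R0 = 2000

2000


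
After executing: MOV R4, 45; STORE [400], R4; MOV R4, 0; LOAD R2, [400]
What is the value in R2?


Register and memory trace:
  MOV R4, 45  → R4 = 45
  STORE [400], R4  → mem[400] = 45
  MOV R4, 0  → R4 = 0
  LOAD R2, [400]  → R2 = mem[400] = 45
Final: R2 = 45

45


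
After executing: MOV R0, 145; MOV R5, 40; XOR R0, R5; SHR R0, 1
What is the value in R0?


Register state trace:
  MOV R0, 145  → R0 = 145 (0b10010001)
  MOV R5, 40  → R5 = 40 (0b00101000)
  XOR R0, R5  → R0 = 145 XOR 40 = 185 (0b10111001)
  SHR R0, 1  → R0 = 185 >> 1 = 92
Final: R0 = 92

92


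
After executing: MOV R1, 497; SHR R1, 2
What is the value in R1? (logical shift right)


Register state trace:
  MOV R1, 497  → R1 = 497
  SHR R1, 2  → R1 = 497 >> 2 = 497 // 2^2 = 124
Final: R1 = 124

124


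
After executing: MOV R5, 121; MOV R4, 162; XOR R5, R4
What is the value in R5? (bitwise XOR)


Register state trace:
  MOV R5, 121  → R5 = 121 (0b01111001)
  MOV R4, 162  → R4 = 162 (0b10100010)
  XOR R5, R4  → R5 = 121 XOR 162 = 219 (0b11011011)
Final: R5 = 219

219


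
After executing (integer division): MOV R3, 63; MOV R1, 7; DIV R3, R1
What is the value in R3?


Register state trace:
  MOV R3, 63  → R3 = 63
  MOV R1, 7  → R1 = 7
  DIV R3, R1  → R3 = 63 // 7 = 9
Final: R3 = 9

9


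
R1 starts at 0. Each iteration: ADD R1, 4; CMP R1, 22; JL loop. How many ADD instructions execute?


Loop trace (R1 starts at 0, target 22, step 4):
  ADD #1: R1 = 0 + 4 = 4  → 4 < 22, loop
  ADD #2: R1 = 4 + 4 = 8  → 8 < 22, loop
  ADD #3: R1 = 8 + 4 = 12  → 12 < 22, loop
  ADD #4: R1 = 12 + 4 = 16  → 16 < 22, loop
  ADD #5: R1 = 16 + 4 = 20  → 20 < 22, loop
  ADD #6: R1 = 20 + 4 = 24  → 24 >= 22, exit
Total ADD instructions: 6

6


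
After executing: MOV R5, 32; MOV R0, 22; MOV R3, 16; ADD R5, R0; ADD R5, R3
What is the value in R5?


Register state trace:
  MOV R5, 32  → R5 = 32
  MOV R0, 22  → R0 = 22
  MOV R3, 16  → R3 = 16
  ADD R5, R0  → R5 = 32 + 22 = 54
  ADD R5, R3  → R5 = 54 + 16 = 70
Final: R5 = 70

70


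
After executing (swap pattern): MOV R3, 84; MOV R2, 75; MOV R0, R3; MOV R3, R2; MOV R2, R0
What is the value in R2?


Register state trace (swap pattern):
  MOV R3, 84  → R3 = 84
  MOV R2, 75  → R2 = 75
  MOV R0, R3  → R0 = 84  (save R3)
  MOV R3, R2  → R3 = 75  (R3 gets R2's value)
  MOV R2, R0  → R2 = 84  (R2 gets saved value)
Final: R2 = 84

84


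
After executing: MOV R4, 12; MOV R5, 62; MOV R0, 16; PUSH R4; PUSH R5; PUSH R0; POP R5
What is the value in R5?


Stack trace (top is rightmost):
  MOV R4, 12  → R4 = 12
  MOV R5, 62  → R5 = 62
  MOV R0, 16  → R0 = 16
  PUSH R4  → stack: [12]
  PUSH R5  → stack: [12, 62]
  PUSH R0  → stack: [12, 62, 16]
  POP R5  → R5 = 16, stack: [12, 62]
Final: R5 = 16

16


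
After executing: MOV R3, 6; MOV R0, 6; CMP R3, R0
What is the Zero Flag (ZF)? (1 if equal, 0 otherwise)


Register state trace:
  MOV R3, 6  → R3 = 6
  MOV R0, 6  → R0 = 6
  CMP R3, R0  → computes 6 - 6 = 0
  Result is zero, so values are equal
ZF = 1

1


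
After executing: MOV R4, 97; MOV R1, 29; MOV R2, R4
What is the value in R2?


Register state trace:
  MOV R4, 97  → R4 = 97
  MOV R1, 29  → R1 = 29
  MOV R2, R4  → R2 = 97
Final: R2 = 97

97


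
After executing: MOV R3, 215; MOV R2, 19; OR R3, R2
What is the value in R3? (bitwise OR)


Register state trace:
  MOV R3, 215  → R3 = 215 (0b11010111)
  MOV R2, 19  → R2 = 19 (0b00010011)
  OR R3, R2   → R3 = 215 OR 19 = 215 (0b11010111)
Final: R3 = 215

215


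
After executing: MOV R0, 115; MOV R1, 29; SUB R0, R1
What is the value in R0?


Register state trace:
  MOV R0, 115  → R0 = 115
  MOV R1, 29  → R1 = 29
  SUB R0, R1  → R0 = 115 - 29 = 86
Final: R0 = 86

86


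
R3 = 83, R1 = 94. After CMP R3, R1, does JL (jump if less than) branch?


Trace:
  R3 = 83, R1 = 94
  CMP R3, R1  → compares 83 vs 94
  JL checks: is 83 less than 94?
  83 < 94, so condition is true
Branch taken: Yes

Yes


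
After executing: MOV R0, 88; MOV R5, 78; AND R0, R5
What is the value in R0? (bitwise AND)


Register state trace:
  MOV R0, 88  → R0 = 88 (0b01011000)
  MOV R5, 78  → R5 = 78 (0b01001110)
  AND R0, R5  → R0 = 88 AND 78 = 72 (0b01001000)
Final: R0 = 72

72
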